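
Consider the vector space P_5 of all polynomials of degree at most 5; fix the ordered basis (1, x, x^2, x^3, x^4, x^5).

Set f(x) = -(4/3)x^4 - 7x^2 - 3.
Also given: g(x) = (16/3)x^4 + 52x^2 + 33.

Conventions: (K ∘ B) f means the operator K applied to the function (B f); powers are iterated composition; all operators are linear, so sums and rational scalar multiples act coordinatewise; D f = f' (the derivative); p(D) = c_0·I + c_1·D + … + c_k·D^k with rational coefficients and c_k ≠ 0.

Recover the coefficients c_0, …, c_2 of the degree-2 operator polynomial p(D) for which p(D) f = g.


c_0 = -4, c_1 = 0, c_2 = -3/2

D^0 f = -(4/3)x^4 - 7x^2 - 3
D^1 f = -(16/3)x^3 - 14x
D^2 f = -16x^2 - 14
matching coefficients of g against c_0 f + c_1 Df + … from the top degree down determines the c_i
solution: c_0 = -4, c_1 = 0, c_2 = -3/2


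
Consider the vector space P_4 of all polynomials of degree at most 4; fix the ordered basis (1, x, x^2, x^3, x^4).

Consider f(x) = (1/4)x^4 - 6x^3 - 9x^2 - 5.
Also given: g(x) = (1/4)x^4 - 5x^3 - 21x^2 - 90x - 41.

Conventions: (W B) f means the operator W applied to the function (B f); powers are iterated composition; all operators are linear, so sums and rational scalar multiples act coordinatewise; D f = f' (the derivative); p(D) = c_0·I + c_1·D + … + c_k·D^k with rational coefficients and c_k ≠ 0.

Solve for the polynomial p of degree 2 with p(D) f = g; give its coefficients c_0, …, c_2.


D^0 f = (1/4)x^4 - 6x^3 - 9x^2 - 5
D^1 f = x^3 - 18x^2 - 18x
D^2 f = 3x^2 - 36x - 18
matching coefficients of g against c_0 f + c_1 Df + … from the top degree down determines the c_i
solution: c_0 = 1, c_1 = 1, c_2 = 2

p(D) = I + D + 2·D^2, i.e. c_0 = 1, c_1 = 1, c_2 = 2


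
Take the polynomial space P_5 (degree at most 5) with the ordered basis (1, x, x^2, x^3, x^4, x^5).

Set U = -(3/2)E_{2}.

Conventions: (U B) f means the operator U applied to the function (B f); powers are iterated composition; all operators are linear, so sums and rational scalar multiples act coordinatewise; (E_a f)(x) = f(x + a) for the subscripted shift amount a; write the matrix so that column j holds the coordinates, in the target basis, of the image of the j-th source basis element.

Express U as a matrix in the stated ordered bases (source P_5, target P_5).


image of 1: -3/2
image of x: -(3/2)x - 3
image of x^2: -(3/2)x^2 - 6x - 6
image of x^3: -(3/2)x^3 - 9x^2 - 18x - 12
image of x^4: -(3/2)x^4 - 12x^3 - 36x^2 - 48x - 24
image of x^5: -(3/2)x^5 - 15x^4 - 60x^3 - 120x^2 - 120x - 48
each image's coordinates form column j of the matrix

the matrix is [[-3/2, -3, -6, -12, -24, -48]; [0, -3/2, -6, -18, -48, -120]; [0, 0, -3/2, -9, -36, -120]; [0, 0, 0, -3/2, -12, -60]; [0, 0, 0, 0, -3/2, -15]; [0, 0, 0, 0, 0, -3/2]] (rows listed top to bottom)


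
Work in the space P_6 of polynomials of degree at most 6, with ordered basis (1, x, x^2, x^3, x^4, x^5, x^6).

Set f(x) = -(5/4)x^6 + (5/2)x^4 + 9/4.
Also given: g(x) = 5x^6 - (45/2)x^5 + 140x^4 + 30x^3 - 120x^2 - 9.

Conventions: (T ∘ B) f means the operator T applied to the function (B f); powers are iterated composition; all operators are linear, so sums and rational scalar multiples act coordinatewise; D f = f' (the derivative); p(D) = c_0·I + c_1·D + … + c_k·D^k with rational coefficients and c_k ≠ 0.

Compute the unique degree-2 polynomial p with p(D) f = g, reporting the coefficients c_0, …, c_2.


D^0 f = -(5/4)x^6 + (5/2)x^4 + 9/4
D^1 f = -(15/2)x^5 + 10x^3
D^2 f = -(75/2)x^4 + 30x^2
matching coefficients of g against c_0 f + c_1 Df + … from the top degree down determines the c_i
solution: c_0 = -4, c_1 = 3, c_2 = -4

c_0 = -4, c_1 = 3, c_2 = -4


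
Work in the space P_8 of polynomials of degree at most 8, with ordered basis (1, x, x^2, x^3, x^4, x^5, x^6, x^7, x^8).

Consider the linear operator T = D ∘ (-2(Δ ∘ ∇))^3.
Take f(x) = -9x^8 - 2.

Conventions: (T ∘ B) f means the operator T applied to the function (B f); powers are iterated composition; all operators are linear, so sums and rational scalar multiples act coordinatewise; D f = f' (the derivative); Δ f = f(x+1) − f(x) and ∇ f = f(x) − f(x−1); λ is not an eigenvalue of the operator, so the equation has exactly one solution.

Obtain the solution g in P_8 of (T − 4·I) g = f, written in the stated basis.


write g with unknown coordinates in the stated basis and equate coefficients in (T − 4·I) g = f
solving from the highest basis element down gives g = (9/4)x^8 - 181440x + 1/2
check: T g = -725760x
so T g − 4·g = -9x^8 - 2 = f ✓

the image equals g(x) = (9/4)x^8 - 181440x + 1/2


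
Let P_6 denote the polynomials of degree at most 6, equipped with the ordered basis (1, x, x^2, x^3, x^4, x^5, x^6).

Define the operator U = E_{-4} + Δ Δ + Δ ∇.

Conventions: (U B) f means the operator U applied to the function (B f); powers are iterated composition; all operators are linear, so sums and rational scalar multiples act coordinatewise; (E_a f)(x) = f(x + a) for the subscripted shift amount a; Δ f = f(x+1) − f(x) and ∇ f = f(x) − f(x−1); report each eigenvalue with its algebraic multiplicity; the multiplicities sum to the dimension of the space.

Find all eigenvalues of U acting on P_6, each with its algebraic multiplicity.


image of 1: 1
image of x: x - 4
image of x^2: x^2 - 8x + 20
image of x^3: x^3 - 12x^2 + 60x - 58
image of x^4: x^4 - 16x^3 + 120x^2 - 232x + 272
image of x^5: x^5 - 20x^4 + 200x^3 - 580x^2 + 1360x - 994
image of x^6: x^6 - 24x^5 + 300x^4 - 1160x^3 + 4080x^2 - 5964x + 4160
the matrix is upper triangular; its diagonal is (1, 1, 1, 1, 1, 1, 1)
for a triangular matrix the eigenvalues are the diagonal entries, with algebraic multiplicity their repetition count

λ = 1 (multiplicity 7)


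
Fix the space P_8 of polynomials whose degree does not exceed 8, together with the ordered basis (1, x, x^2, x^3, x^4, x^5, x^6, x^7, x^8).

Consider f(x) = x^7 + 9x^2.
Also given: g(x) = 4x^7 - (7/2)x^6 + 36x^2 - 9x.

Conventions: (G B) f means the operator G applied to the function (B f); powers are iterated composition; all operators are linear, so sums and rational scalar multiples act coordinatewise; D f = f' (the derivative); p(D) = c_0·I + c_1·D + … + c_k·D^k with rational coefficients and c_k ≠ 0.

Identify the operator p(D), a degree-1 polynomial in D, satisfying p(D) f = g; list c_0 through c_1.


p(D) = 4·I − (1/2)·D, i.e. c_0 = 4, c_1 = -1/2

D^0 f = x^7 + 9x^2
D^1 f = 7x^6 + 18x
matching coefficients of g against c_0 f + c_1 Df + … from the top degree down determines the c_i
solution: c_0 = 4, c_1 = -1/2


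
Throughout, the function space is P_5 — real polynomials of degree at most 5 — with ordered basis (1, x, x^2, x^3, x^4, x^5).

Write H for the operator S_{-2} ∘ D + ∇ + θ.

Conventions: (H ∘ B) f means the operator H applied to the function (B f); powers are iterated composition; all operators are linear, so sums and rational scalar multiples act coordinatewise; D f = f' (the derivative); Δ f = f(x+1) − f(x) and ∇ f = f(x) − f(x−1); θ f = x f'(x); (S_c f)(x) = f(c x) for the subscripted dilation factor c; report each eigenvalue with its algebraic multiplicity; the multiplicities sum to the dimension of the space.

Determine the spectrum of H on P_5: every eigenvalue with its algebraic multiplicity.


image of 1: 0
image of x: x + 2
image of x^2: 2x^2 - 2x - 1
image of x^3: 3x^3 + 15x^2 - 3x + 1
image of x^4: 4x^4 - 28x^3 - 6x^2 + 4x - 1
image of x^5: 5x^5 + 85x^4 - 10x^3 + 10x^2 - 5x + 1
the matrix is upper triangular; its diagonal is (0, 1, 2, 3, 4, 5)
for a triangular matrix the eigenvalues are the diagonal entries, with algebraic multiplicity their repetition count

λ = 0 (multiplicity 1), λ = 1 (multiplicity 1), λ = 2 (multiplicity 1), λ = 3 (multiplicity 1), λ = 4 (multiplicity 1), λ = 5 (multiplicity 1)


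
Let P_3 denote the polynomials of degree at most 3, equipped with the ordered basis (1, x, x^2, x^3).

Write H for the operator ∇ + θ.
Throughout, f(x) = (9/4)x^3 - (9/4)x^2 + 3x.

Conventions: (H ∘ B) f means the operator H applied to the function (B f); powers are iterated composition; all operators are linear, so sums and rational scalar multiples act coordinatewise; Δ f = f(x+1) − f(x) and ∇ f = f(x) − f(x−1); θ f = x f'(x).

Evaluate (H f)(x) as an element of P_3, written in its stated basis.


the image equals g(x) = (27/4)x^3 + (9/4)x^2 - (33/4)x + 15/2

∇ f = (27/4)x^2 - (45/4)x + 15/2
θ f = (27/4)x^3 - (9/2)x^2 + 3x
(∇ + θ) f = (27/4)x^3 + (9/4)x^2 - (33/4)x + 15/2


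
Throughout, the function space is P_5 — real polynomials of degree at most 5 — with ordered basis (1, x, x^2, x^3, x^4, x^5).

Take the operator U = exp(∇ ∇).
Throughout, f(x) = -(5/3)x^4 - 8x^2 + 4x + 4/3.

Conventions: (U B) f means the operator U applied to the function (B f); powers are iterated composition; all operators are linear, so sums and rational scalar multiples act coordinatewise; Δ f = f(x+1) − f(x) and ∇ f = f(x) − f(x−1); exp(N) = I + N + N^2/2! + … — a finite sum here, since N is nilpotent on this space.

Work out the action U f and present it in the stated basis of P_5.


g(x) = -(5/3)x^4 - 28x^2 + 44x - 58

order-1 term: -20x^2 + 40x - 118/3
order-2 term: -20
the series for exp(∇ ∇) f terminates at order 2
exp(∇ ∇) f = -(5/3)x^4 - 28x^2 + 44x - 58


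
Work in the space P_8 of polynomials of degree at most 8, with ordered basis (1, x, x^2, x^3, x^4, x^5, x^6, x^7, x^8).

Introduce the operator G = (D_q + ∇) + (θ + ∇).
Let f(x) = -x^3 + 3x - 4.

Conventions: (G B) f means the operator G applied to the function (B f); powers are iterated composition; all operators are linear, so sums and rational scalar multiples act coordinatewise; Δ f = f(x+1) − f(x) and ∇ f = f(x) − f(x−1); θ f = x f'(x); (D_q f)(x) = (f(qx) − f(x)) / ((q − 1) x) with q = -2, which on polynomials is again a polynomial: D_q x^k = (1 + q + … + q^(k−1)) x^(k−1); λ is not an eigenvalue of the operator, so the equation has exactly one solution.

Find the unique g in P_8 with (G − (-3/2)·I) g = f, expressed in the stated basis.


write g with unknown coordinates in the stated basis and equate coefficients in (G − (-3/2)·I) g = f
solving from the highest basis element down gives g = -(2/9)x^3 + (4/7)x^2 - (2/105)x - 212/135
check: G g = -(2/3)x^3 - (6/7)x^2 + (106/35)x - 74/45
so G g − (-3/2)·g = -x^3 + 3x - 4 = f ✓

the image equals g(x) = -(2/9)x^3 + (4/7)x^2 - (2/105)x - 212/135


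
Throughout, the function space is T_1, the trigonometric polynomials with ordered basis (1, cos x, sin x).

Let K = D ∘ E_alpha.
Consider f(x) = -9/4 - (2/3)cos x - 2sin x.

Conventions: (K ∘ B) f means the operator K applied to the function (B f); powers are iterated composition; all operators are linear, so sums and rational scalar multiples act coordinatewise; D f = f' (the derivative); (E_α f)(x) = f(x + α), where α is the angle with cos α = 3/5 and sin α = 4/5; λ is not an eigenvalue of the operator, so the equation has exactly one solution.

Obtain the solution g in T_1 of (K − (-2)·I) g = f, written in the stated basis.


the image equals g(x) = -9/8 + (2/9)cos x - (14/9)sin x

write g with unknown coordinates in the stated basis and equate coefficients in (K − (-2)·I) g = f
solving from the highest basis element down gives g = -9/8 + (2/9)cos x - (14/9)sin x
check: K g = -(10/9)cos x + (10/9)sin x
so K g − (-2)·g = -9/4 - (2/3)cos x - 2sin x = f ✓


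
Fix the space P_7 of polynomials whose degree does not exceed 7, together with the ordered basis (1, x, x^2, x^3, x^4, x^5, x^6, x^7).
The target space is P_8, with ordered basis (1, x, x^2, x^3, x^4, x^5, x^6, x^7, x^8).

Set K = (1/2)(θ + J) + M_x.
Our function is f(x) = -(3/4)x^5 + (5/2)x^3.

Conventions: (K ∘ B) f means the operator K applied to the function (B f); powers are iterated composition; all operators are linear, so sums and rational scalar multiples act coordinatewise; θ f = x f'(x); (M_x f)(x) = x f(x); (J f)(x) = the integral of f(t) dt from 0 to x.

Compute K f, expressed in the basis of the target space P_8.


θ f = -(15/4)x^5 + (15/2)x^3
J f = -(1/8)x^6 + (5/8)x^4
(θ + J) f = -(1/8)x^6 - (15/4)x^5 + (5/8)x^4 + (15/2)x^3
((1/2)(θ + J)) f = -(1/16)x^6 - (15/8)x^5 + (5/16)x^4 + (15/4)x^3
M_x f = -(3/4)x^6 + (5/2)x^4
((1/2)(θ + J) + M_x) f = -(13/16)x^6 - (15/8)x^5 + (45/16)x^4 + (15/4)x^3

g(x) = -(13/16)x^6 - (15/8)x^5 + (45/16)x^4 + (15/4)x^3


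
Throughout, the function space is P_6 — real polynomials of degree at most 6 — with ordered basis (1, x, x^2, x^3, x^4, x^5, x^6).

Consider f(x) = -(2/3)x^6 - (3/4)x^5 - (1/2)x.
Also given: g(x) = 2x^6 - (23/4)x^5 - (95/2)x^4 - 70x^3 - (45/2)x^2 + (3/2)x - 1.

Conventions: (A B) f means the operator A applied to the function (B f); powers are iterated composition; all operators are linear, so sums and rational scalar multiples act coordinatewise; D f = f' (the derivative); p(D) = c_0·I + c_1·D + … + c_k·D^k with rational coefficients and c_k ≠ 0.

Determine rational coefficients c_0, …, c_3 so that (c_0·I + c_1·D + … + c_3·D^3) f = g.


D^0 f = -(2/3)x^6 - (3/4)x^5 - (1/2)x
D^1 f = -4x^5 - (15/4)x^4 - 1/2
D^2 f = -20x^4 - 15x^3
D^3 f = -80x^3 - 45x^2
matching coefficients of g against c_0 f + c_1 Df + … from the top degree down determines the c_i
solution: c_0 = -3, c_1 = 2, c_2 = 2, c_3 = 1/2

p(D) = -3·I + 2·D + 2·D^2 + (1/2)·D^3, i.e. c_0 = -3, c_1 = 2, c_2 = 2, c_3 = 1/2


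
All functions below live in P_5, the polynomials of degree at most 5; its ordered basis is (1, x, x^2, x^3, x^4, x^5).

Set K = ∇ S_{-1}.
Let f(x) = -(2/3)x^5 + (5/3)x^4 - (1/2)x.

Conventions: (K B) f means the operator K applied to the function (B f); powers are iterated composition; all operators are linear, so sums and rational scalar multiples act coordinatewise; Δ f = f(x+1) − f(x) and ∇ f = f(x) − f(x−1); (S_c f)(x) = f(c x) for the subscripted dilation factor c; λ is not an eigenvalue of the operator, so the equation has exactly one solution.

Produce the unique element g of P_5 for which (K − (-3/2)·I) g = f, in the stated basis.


write g with unknown coordinates in the stated basis and equate coefficients in (K − (-3/2)·I) g = f
solving from the highest basis element down gives g = -(4/9)x^5 - (10/27)x^4 + (320/81)x^3 + (280/81)x^2 - (2521/243)x - 1838/729
check: K g = (20/9)x^4 - (160/27)x^3 - (140/27)x^2 + (1220/81)x + 919/243
so K g − (-3/2)·g = -(2/3)x^5 + (5/3)x^4 - (1/2)x = f ✓

g(x) = -(4/9)x^5 - (10/27)x^4 + (320/81)x^3 + (280/81)x^2 - (2521/243)x - 1838/729


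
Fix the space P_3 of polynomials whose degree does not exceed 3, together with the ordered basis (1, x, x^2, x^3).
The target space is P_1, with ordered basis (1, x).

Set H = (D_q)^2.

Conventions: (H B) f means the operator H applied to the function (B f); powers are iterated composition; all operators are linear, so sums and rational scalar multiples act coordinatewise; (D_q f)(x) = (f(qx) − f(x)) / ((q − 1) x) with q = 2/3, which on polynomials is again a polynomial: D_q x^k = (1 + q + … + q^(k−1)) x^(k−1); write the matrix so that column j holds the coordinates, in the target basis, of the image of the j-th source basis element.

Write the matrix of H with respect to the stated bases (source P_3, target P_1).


the matrix is [[0, 0, 5/3, 0]; [0, 0, 0, 95/27]] (rows listed top to bottom)

image of 1: 0
image of x: 0
image of x^2: 5/3
image of x^3: (95/27)x
each image's coordinates form column j of the matrix


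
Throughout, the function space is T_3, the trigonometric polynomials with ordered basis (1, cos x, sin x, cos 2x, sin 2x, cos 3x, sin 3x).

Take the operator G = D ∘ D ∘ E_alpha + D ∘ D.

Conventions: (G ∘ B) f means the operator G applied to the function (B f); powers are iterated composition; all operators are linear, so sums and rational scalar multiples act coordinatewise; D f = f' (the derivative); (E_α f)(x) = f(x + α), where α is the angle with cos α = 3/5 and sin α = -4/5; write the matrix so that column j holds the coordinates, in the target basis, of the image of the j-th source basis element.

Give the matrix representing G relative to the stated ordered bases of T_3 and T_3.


image of 1: 0
image of cos x: -(8/5)cos x - (4/5)sin x
image of sin x: (4/5)cos x - (8/5)sin x
image of cos 2x: -(72/25)cos 2x - (96/25)sin 2x
image of sin 2x: (96/25)cos 2x - (72/25)sin 2x
image of cos 3x: -(72/125)cos 3x - (396/125)sin 3x
image of sin 3x: (396/125)cos 3x - (72/125)sin 3x
each image's coordinates form column j of the matrix

the matrix is [[0, 0, 0, 0, 0, 0, 0]; [0, -8/5, 4/5, 0, 0, 0, 0]; [0, -4/5, -8/5, 0, 0, 0, 0]; [0, 0, 0, -72/25, 96/25, 0, 0]; [0, 0, 0, -96/25, -72/25, 0, 0]; [0, 0, 0, 0, 0, -72/125, 396/125]; [0, 0, 0, 0, 0, -396/125, -72/125]] (rows listed top to bottom)


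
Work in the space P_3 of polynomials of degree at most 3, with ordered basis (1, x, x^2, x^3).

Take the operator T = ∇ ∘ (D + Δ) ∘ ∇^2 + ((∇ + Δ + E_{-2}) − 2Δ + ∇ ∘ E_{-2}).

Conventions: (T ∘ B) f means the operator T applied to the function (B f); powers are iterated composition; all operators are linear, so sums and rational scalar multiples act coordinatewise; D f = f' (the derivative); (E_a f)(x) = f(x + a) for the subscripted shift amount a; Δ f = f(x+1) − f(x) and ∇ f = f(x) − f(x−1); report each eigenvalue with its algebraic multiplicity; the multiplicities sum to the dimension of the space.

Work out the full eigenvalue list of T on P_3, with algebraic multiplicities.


image of 1: 1
image of x: x - 1
image of x^2: x^2 - 2x - 3
image of x^3: x^3 - 3x^2 - 9x + 11
the matrix is upper triangular; its diagonal is (1, 1, 1, 1)
for a triangular matrix the eigenvalues are the diagonal entries, with algebraic multiplicity their repetition count

λ = 1 (multiplicity 4)


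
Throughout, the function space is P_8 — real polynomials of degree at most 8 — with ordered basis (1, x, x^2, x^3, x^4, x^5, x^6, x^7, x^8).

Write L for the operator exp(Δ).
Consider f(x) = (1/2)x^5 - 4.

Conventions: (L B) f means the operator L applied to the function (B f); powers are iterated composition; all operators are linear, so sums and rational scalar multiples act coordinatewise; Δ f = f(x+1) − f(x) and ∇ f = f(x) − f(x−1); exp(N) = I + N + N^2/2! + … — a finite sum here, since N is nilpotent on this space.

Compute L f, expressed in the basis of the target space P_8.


order-1 term: (5/2)x^4 + 5x^3 + 5x^2 + (5/2)x + 1/2
order-2 term: 5x^3 + 15x^2 + (35/2)x + 15/2
order-3 term: 5x^2 + 15x + 25/2
order-4 term: (5/2)x + 5
order-5 term: 1/2
the series for exp(Δ) f terminates at order 5
exp(Δ) f = (1/2)x^5 + (5/2)x^4 + 10x^3 + 25x^2 + (75/2)x + 22

g(x) = (1/2)x^5 + (5/2)x^4 + 10x^3 + 25x^2 + (75/2)x + 22


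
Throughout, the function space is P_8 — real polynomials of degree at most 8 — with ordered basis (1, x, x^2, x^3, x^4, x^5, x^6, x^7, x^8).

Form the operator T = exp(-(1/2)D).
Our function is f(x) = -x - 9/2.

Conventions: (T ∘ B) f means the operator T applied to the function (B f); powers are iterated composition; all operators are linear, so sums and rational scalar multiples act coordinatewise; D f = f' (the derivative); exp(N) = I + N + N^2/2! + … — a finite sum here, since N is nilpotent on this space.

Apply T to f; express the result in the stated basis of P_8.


order-1 term: 1/2
the series for exp(-(1/2)D) f terminates at order 1
exp(-(1/2)D) f = -x - 4

g(x) = -x - 4


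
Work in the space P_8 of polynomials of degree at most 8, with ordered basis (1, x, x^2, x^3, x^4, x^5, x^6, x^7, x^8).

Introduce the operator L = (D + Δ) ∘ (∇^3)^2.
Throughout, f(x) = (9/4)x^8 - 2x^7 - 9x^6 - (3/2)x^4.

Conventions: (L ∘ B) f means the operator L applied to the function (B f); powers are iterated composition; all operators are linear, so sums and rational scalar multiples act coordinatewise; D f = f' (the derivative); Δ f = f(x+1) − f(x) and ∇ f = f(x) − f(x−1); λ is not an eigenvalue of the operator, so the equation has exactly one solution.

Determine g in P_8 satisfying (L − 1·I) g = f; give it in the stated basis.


write g with unknown coordinates in the stated basis and equate coefficients in (L − 1·I) g = f
solving from the highest basis element down gives g = -(9/4)x^8 + 2x^7 + 9x^6 + (3/2)x^4 - 181440x + 519120
check: L g = -181440x + 519120
so L g − 1·g = (9/4)x^8 - 2x^7 - 9x^6 - (3/2)x^4 = f ✓

the result is g(x) = -(9/4)x^8 + 2x^7 + 9x^6 + (3/2)x^4 - 181440x + 519120


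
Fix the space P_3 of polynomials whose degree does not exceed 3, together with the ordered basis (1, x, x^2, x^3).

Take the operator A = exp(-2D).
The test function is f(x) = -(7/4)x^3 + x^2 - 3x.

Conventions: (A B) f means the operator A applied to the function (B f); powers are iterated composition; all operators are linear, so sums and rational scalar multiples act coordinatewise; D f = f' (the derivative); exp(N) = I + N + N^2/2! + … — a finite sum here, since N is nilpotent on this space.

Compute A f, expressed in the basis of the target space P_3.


the image equals g(x) = -(7/4)x^3 + (23/2)x^2 - 28x + 24

order-1 term: (21/2)x^2 - 4x + 6
order-2 term: -21x + 4
order-3 term: 14
the series for exp(-2D) f terminates at order 3
exp(-2D) f = -(7/4)x^3 + (23/2)x^2 - 28x + 24


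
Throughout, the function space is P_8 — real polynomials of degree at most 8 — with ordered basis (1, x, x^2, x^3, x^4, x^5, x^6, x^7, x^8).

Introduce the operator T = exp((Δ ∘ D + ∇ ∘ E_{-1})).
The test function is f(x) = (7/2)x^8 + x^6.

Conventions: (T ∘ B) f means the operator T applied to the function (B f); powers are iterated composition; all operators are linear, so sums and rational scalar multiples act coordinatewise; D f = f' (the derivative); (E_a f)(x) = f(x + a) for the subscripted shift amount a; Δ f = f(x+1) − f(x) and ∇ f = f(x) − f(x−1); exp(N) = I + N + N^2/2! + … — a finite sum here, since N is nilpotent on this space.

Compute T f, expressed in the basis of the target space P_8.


order-1 term: 28x^7 - 98x^6 + 1966x^5 - 2710x^4 + 7256x^3 - 5751x^2 + 3968x - 1843/2
order-2 term: 98x^6 - 588x^5 + 10550x^4 - 30440x^3 + 135983x^2 - 141070x + 192203/2
order-3 term: 196x^5 - 1470x^4 + 22560x^3 - 76530x^2 + 279598x - 241419
order-4 term: 245x^4 - 1960x^3 + 24025x^2 - 72580x + 302477/2
order-5 term: 196x^3 - 1470x^2 + 12746x - 23780
order-6 term: 98x^2 - 588x + 2696
order-7 term: 28x - 98
order-8 term: 7/2
the series for exp((Δ ∘ D + ∇ ∘ E_{-1})) f terminates at order 8
exp((Δ ∘ D + ∇ ∘ E_{-1})) f = (7/2)x^8 + 28x^7 + x^6 + 1574x^5 + 6615x^4 - 2388x^3 + 76355x^2 + 82102x - 16179

the image equals g(x) = (7/2)x^8 + 28x^7 + x^6 + 1574x^5 + 6615x^4 - 2388x^3 + 76355x^2 + 82102x - 16179


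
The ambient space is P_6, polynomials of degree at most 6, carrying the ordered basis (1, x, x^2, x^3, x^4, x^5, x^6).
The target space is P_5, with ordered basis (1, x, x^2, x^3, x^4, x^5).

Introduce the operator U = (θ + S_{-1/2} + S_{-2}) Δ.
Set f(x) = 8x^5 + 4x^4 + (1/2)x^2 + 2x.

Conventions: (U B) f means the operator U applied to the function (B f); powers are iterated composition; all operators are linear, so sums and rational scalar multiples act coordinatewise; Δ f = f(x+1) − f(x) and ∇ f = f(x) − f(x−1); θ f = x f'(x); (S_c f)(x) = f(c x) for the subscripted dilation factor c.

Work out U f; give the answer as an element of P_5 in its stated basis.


Δ f = 40x^4 + 96x^3 + 104x^2 + 57x + 29/2
θ Δ f = 160x^4 + 288x^3 + 208x^2 + 57x
S_{-1/2} Δ f = (5/2)x^4 - 12x^3 + 26x^2 - (57/2)x + 29/2
S_{-2} Δ f = 640x^4 - 768x^3 + 416x^2 - 114x + 29/2
(θ + S_{-1/2} + S_{-2}) Δ f = (1605/2)x^4 - 492x^3 + 650x^2 - (171/2)x + 29

g(x) = (1605/2)x^4 - 492x^3 + 650x^2 - (171/2)x + 29


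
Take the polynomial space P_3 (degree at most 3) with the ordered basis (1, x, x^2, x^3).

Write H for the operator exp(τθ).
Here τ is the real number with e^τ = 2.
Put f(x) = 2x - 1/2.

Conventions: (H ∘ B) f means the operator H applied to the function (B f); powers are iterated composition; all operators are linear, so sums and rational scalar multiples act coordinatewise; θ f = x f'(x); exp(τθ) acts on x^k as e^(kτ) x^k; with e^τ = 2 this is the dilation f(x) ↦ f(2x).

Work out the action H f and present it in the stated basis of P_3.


the result is g(x) = 4x - 1/2

exp(τθ) x^k = e^(kτ) x^k; with e^τ = 2 this sends x^k to 2^k x^k
x ↦ 2 x
applying this coordinatewise to f: exp(τθ) f = 4x - 1/2


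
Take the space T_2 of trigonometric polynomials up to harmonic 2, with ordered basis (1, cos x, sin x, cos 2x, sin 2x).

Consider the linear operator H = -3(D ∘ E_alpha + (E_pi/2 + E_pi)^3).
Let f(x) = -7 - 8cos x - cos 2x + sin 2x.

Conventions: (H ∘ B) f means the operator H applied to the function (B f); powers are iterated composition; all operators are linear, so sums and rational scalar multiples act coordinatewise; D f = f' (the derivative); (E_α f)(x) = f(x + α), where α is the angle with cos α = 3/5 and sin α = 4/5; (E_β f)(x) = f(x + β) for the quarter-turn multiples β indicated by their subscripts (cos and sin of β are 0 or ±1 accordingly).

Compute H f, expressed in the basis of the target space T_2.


the image equals g(x) = 168 + (144/5)cos x - (312/5)sin x - (102/25)cos 2x + (186/25)sin 2x

E_alpha f = -7 - (24/5)cos x + (32/5)sin x + (31/25)cos 2x + (17/25)sin 2x
D E_alpha f = (32/5)cos x + (24/5)sin x + (34/25)cos 2x - (62/25)sin 2x
E_pi/2 f = -7 + 8sin x + cos 2x - sin 2x
E_pi f = -7 + 8cos x - cos 2x + sin 2x
(E_pi/2 + E_pi) f = -14 + 8cos x + 8sin x
E_pi/2 (E_pi/2 + E_pi) f = -14 + 8cos x - 8sin x
E_pi (E_pi/2 + E_pi) f = -14 - 8cos x - 8sin x
(E_pi/2 + E_pi) (E_pi/2 + E_pi) f = -28 - 16sin x
E_pi/2 (E_pi/2 + E_pi) (E_pi/2 + E_pi) f = -28 - 16cos x
E_pi (E_pi/2 + E_pi) (E_pi/2 + E_pi) f = -28 + 16sin x
(E_pi/2 + E_pi) (E_pi/2 + E_pi) (E_pi/2 + E_pi) f = -56 - 16cos x + 16sin x
(D ∘ E_alpha + (E_pi/2 + E_pi)^3) f = -56 - (48/5)cos x + (104/5)sin x + (34/25)cos 2x - (62/25)sin 2x
(-3(D ∘ E_alpha + (E_pi/2 + E_pi)^3)) f = 168 + (144/5)cos x - (312/5)sin x - (102/25)cos 2x + (186/25)sin 2x


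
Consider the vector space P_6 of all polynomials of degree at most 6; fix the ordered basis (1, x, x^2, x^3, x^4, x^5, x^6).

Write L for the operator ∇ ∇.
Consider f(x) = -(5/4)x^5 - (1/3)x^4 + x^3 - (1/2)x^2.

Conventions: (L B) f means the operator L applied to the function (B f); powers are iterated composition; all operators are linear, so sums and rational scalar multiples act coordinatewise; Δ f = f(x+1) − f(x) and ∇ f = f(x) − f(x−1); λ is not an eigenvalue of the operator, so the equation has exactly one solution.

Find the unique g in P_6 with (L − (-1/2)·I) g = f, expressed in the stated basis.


write g with unknown coordinates in the stated basis and equate coefficients in (L − (-1/2)·I) g = f
solving from the highest basis element down gives g = -(5/2)x^5 - (2/3)x^4 + 102x^3 - 285x^2 - 906x + 6698/3
check: L g = -50x^3 + 142x^2 + 453x - 3349/3
so L g − (-1/2)·g = -(5/4)x^5 - (1/3)x^4 + x^3 - (1/2)x^2 = f ✓

the result is g(x) = -(5/2)x^5 - (2/3)x^4 + 102x^3 - 285x^2 - 906x + 6698/3


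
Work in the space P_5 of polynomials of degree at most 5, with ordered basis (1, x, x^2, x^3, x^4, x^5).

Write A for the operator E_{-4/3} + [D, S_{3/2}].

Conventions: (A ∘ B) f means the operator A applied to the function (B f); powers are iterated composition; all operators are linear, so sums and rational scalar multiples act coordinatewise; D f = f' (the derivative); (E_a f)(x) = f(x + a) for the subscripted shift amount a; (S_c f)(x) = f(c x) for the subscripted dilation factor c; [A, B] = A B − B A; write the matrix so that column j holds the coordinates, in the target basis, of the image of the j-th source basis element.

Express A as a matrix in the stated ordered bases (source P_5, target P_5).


the matrix is [[1, -5/6, 16/9, -64/27, 256/81, -1024/243]; [0, 1, -7/6, 16/3, -256/27, 1280/81]; [0, 0, 1, -5/8, 32/3, -640/27]; [0, 0, 0, 1, 17/12, 160/9]; [0, 0, 0, 0, 1, 575/96]; [0, 0, 0, 0, 0, 1]] (rows listed top to bottom)

image of 1: 1
image of x: x - 5/6
image of x^2: x^2 - (7/6)x + 16/9
image of x^3: x^3 - (5/8)x^2 + (16/3)x - 64/27
image of x^4: x^4 + (17/12)x^3 + (32/3)x^2 - (256/27)x + 256/81
image of x^5: x^5 + (575/96)x^4 + (160/9)x^3 - (640/27)x^2 + (1280/81)x - 1024/243
each image's coordinates form column j of the matrix


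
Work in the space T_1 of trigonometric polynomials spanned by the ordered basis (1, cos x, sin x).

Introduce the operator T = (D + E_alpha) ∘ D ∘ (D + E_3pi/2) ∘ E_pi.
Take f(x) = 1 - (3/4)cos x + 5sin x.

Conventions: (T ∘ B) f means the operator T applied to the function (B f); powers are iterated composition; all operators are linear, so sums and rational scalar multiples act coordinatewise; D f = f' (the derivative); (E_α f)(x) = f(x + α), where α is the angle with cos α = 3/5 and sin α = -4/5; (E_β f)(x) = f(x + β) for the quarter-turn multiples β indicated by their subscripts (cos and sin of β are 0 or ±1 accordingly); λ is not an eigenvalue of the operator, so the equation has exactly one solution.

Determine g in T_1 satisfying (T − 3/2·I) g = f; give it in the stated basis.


the image equals g(x) = -2/3 + (1/2)cos x - (10/3)sin x

write g with unknown coordinates in the stated basis and equate coefficients in (T − 3/2·I) g = f
solving from the highest basis element down gives g = -2/3 + (1/2)cos x - (10/3)sin x
check: T g = 0
so T g − 3/2·g = 1 - (3/4)cos x + 5sin x = f ✓


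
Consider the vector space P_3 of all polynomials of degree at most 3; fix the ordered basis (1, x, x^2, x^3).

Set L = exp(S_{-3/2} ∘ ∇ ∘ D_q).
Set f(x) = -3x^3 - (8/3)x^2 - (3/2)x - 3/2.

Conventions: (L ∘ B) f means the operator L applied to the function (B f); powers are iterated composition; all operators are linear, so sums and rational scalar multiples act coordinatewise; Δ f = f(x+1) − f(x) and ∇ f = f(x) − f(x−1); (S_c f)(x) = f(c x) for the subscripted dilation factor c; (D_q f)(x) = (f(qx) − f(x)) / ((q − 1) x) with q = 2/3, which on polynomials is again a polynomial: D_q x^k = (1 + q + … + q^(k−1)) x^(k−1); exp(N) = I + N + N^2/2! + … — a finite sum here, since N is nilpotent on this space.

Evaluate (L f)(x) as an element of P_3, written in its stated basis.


the result is g(x) = -3x^3 - (8/3)x^2 + (35/2)x + 7/18

order-1 term: 19x + 17/9
the series for exp(S_{-3/2} ∘ ∇ ∘ D_q) f terminates at order 1
exp(S_{-3/2} ∘ ∇ ∘ D_q) f = -3x^3 - (8/3)x^2 + (35/2)x + 7/18


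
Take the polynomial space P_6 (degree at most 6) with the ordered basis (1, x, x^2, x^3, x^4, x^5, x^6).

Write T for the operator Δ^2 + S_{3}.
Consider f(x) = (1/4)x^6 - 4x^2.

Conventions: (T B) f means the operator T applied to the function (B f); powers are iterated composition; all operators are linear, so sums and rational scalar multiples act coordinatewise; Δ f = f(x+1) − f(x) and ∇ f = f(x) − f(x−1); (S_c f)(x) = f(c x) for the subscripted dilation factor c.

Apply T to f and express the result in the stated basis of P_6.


g(x) = (729/4)x^6 + (15/2)x^4 + 30x^3 + (33/2)x^2 + 45x + 15/2

Δ f = (3/2)x^5 + (15/4)x^4 + 5x^3 + (15/4)x^2 - (13/2)x - 15/4
Δ Δ f = (15/2)x^4 + 30x^3 + (105/2)x^2 + 45x + 15/2
S_{3} f = (729/4)x^6 - 36x^2
(Δ^2 + S_{3}) f = (729/4)x^6 + (15/2)x^4 + 30x^3 + (33/2)x^2 + 45x + 15/2


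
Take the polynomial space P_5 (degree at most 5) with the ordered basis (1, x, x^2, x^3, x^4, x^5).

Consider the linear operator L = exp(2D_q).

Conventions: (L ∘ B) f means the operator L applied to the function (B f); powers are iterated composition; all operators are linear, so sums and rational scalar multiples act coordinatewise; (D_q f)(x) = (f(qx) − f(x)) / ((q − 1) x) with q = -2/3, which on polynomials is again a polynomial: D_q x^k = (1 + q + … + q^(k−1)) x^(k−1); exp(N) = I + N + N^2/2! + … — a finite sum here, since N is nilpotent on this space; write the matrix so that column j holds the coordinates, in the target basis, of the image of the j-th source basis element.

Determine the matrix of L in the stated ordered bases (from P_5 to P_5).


image of 1: 1
image of x: x + 2
image of x^2: x^2 + (2/3)x + 2/3
image of x^3: x^3 + (14/9)x^2 + (14/27)x + 28/81
image of x^4: x^4 + (26/27)x^3 + (182/243)x^2 + (364/2187)x + 182/2187
image of x^5: x^5 + (110/81)x^4 + (1430/2187)x^3 + (20020/59049)x^2 + (10010/177147)x + 4004/177147
each image's coordinates form column j of the matrix

the matrix is [[1, 2, 2/3, 28/81, 182/2187, 4004/177147]; [0, 1, 2/3, 14/27, 364/2187, 10010/177147]; [0, 0, 1, 14/9, 182/243, 20020/59049]; [0, 0, 0, 1, 26/27, 1430/2187]; [0, 0, 0, 0, 1, 110/81]; [0, 0, 0, 0, 0, 1]] (rows listed top to bottom)


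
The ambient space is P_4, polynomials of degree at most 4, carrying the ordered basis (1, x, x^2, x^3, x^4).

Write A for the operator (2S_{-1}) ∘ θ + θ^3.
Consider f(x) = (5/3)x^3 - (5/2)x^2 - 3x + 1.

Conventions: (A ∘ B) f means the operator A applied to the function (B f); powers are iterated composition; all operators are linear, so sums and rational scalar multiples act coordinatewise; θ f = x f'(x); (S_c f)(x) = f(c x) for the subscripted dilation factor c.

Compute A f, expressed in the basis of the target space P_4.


θ f = 5x^3 - 5x^2 - 3x
S_{-1} θ f = -5x^3 - 5x^2 + 3x
(2S_{-1}) θ f = -10x^3 - 10x^2 + 6x
θ f = 5x^3 - 5x^2 - 3x
θ θ f = 15x^3 - 10x^2 - 3x
θ θ θ f = 45x^3 - 20x^2 - 3x
((2S_{-1}) ∘ θ + θ^3) f = 35x^3 - 30x^2 + 3x

the image equals g(x) = 35x^3 - 30x^2 + 3x


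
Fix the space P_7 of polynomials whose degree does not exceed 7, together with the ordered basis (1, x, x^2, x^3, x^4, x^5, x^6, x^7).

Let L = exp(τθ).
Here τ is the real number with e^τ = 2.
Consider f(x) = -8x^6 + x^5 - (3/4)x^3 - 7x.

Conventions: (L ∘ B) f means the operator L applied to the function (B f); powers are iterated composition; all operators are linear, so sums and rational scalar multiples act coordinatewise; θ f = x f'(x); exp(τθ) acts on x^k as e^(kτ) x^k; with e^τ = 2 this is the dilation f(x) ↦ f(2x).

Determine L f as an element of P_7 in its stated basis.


g(x) = -512x^6 + 32x^5 - 6x^3 - 14x

exp(τθ) x^k = e^(kτ) x^k; with e^τ = 2 this sends x^k to 2^k x^k
x ↦ 2 x
x^3 ↦ 8 x^3
x^5 ↦ 32 x^5
x^6 ↦ 64 x^6
applying this coordinatewise to f: exp(τθ) f = -512x^6 + 32x^5 - 6x^3 - 14x


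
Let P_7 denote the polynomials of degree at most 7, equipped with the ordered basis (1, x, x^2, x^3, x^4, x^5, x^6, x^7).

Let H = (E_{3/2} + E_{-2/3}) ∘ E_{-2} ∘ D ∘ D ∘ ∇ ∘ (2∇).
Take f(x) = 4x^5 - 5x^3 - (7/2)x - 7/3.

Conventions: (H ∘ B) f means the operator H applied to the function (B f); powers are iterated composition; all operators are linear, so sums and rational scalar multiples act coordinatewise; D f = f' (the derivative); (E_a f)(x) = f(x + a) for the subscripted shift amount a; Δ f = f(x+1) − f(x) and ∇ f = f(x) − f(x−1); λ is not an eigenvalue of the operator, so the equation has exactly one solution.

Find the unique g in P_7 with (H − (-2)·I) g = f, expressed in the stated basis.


the result is g(x) = 2x^5 - (5/2)x^3 - (1927/4)x + 7433/6

write g with unknown coordinates in the stated basis and equate coefficients in (H − (-2)·I) g = f
solving from the highest basis element down gives g = 2x^5 - (5/2)x^3 - (1927/4)x + 7433/6
check: H g = 960x - 2480
so H g − (-2)·g = 4x^5 - 5x^3 - (7/2)x - 7/3 = f ✓


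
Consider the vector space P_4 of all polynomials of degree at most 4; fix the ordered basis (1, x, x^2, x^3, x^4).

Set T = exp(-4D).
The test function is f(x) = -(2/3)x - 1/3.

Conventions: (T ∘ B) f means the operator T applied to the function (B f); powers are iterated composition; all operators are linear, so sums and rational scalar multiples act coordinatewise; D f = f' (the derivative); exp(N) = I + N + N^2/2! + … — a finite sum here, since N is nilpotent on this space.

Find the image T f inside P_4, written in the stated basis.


order-1 term: 8/3
the series for exp(-4D) f terminates at order 1
exp(-4D) f = -(2/3)x + 7/3

the result is g(x) = -(2/3)x + 7/3


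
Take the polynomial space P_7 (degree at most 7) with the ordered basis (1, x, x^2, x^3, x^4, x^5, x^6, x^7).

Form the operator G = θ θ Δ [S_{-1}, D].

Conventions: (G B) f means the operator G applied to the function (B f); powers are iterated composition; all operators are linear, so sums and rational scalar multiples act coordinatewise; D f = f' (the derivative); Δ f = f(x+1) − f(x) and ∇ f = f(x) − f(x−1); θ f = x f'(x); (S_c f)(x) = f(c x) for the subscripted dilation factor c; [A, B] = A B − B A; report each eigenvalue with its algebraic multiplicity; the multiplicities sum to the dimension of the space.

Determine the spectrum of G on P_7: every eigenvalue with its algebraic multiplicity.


image of 1: 0
image of x: 0
image of x^2: 0
image of x^3: 12x
image of x^4: -96x^2 - 24x
image of x^5: 360x^3 + 240x^2 + 40x
image of x^6: -960x^4 - 1080x^3 - 480x^2 - 60x
image of x^7: 2100x^5 + 3360x^4 + 2520x^3 + 840x^2 + 84x
the matrix is upper triangular; its diagonal is (0, 0, 0, 0, 0, 0, 0, 0)
for a triangular matrix the eigenvalues are the diagonal entries, with algebraic multiplicity their repetition count

λ = 0 (multiplicity 8)


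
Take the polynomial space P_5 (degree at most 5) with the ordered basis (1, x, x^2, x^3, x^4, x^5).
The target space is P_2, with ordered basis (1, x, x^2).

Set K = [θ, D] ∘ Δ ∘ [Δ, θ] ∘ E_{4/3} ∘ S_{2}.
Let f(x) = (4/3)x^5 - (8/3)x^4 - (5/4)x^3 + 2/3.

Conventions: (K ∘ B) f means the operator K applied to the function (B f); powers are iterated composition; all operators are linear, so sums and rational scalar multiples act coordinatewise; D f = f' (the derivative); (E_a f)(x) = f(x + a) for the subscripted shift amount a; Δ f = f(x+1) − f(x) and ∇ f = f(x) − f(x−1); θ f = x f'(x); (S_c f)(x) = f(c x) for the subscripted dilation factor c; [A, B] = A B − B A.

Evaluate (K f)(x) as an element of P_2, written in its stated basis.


the result is g(x) = -2560x^2 - (40448/3)x - 160228/9

S_{2} f = (128/3)x^5 - (128/3)x^4 - 10x^3 + 2/3
E_{4/3} S_{2} f = (128/3)x^5 + (2176/9)x^4 + (14066/27)x^3 + (41816/81)x^2 + (52576/243)x + 15974/729
θ (E_{4/3} ∘ S_{2}) f = (640/3)x^5 + (8704/9)x^4 + (14066/9)x^3 + (83632/81)x^2 + (52576/243)x
Δ θ (E_{4/3} ∘ S_{2}) f = (3200/3)x^4 + (54016/9)x^3 + (37874/3)x^2 + (946790/81)x + 970102/243
Δ (E_{4/3} ∘ S_{2}) f = (640/3)x^4 + (12544/9)x^3 + (30962/9)x^2 + (305842/81)x + 373738/243
θ Δ (E_{4/3} ∘ S_{2}) f = (2560/3)x^4 + (12544/3)x^3 + (61924/9)x^2 + (305842/81)x
[Δ, θ] (E_{4/3} ∘ S_{2}) f = (640/3)x^4 + (16384/9)x^3 + (51698/9)x^2 + (640948/81)x + 970102/243
Δ [Δ, θ] (E_{4/3} ∘ S_{2}) f = (2560/3)x^3 + (20224/3)x^2 + (160228/9)x + 1270966/81
D Δ [Δ, θ] (E_{4/3} ∘ S_{2}) f = 2560x^2 + (40448/3)x + 160228/9
θ D Δ [Δ, θ] (E_{4/3} ∘ S_{2}) f = 5120x^2 + (40448/3)x
θ Δ [Δ, θ] (E_{4/3} ∘ S_{2}) f = 2560x^3 + (40448/3)x^2 + (160228/9)x
D θ Δ [Δ, θ] (E_{4/3} ∘ S_{2}) f = 7680x^2 + (80896/3)x + 160228/9
[θ, D] Δ [Δ, θ] (E_{4/3} ∘ S_{2}) f = -2560x^2 - (40448/3)x - 160228/9


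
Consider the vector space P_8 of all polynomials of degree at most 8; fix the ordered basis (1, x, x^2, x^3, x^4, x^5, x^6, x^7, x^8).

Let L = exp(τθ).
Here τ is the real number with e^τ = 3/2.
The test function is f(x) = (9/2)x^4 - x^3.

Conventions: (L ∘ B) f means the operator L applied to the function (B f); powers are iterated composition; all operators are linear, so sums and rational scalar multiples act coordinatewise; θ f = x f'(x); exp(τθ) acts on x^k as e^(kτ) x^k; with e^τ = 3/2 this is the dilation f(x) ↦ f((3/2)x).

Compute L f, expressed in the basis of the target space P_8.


exp(τθ) x^k = e^(kτ) x^k; with e^τ = 3/2 this sends x^k to (3/2)^k x^k
x^3 ↦ 27/8 x^3
x^4 ↦ 81/16 x^4
applying this coordinatewise to f: exp(τθ) f = (729/32)x^4 - (27/8)x^3

g(x) = (729/32)x^4 - (27/8)x^3


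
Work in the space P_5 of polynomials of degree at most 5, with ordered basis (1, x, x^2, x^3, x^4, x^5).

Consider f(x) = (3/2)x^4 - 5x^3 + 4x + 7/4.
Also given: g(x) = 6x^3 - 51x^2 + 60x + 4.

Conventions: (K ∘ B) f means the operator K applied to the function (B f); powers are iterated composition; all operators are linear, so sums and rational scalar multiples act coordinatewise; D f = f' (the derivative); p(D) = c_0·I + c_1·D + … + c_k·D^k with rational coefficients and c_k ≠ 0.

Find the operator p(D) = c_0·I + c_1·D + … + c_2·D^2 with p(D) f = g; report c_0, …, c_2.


p(D) = D − 2·D^2, i.e. c_0 = 0, c_1 = 1, c_2 = -2

D^0 f = (3/2)x^4 - 5x^3 + 4x + 7/4
D^1 f = 6x^3 - 15x^2 + 4
D^2 f = 18x^2 - 30x
matching coefficients of g against c_0 f + c_1 Df + … from the top degree down determines the c_i
solution: c_0 = 0, c_1 = 1, c_2 = -2
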